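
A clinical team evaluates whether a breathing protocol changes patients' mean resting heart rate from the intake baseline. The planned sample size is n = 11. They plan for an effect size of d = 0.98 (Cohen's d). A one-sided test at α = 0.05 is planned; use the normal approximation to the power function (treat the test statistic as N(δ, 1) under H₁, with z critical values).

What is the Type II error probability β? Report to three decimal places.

Noncentrality parameter: δ = d·√n = 0.98 × √11 = 3.2503
Critical value for a one-sided test at α = 0.05: z_α = 1.645.
Power = Φ(δ − 1.645) = Φ(1.605) = 0.9458.
Type II error: β = 1 − power = 1 − 0.9458 = 0.0542.

β ≈ 0.054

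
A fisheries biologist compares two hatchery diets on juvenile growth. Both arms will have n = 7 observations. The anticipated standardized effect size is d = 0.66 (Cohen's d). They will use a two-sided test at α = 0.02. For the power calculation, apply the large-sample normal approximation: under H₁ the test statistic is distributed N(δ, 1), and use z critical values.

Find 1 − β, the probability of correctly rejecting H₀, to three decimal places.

Noncentrality parameter: δ = d·√(n/2) = 0.66 × √(7/2) = 1.2347
Critical value for a two-sided test at α = 0.02: z_{α/2} = 2.326.
Power = Φ(δ − 2.326) + Φ(−δ − 2.326) = Φ(-1.092) + Φ(-3.561) = 0.1375 + 0.0002 = 0.1377.

Power ≈ 0.138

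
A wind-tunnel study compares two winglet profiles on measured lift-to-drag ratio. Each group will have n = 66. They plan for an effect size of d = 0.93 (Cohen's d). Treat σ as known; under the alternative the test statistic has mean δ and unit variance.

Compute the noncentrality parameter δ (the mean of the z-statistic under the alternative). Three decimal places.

δ ≈ 5.342

δ = d·√(n/2) = 0.93 × √(66/2) = 5.3424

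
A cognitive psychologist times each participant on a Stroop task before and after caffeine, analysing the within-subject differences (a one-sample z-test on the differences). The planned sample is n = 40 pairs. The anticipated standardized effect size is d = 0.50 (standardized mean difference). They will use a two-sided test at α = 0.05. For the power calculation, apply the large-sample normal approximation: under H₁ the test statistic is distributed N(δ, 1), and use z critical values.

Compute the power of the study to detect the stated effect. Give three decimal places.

Noncentrality parameter: δ = d·√n = 0.50 × √40 = 3.1623
Two-sided α = 0.05 → critical value z_{0.025} = 1.960.
Power = Φ(δ − 1.960) + Φ(−δ − 1.960) = Φ(1.202) + Φ(-5.122) = 0.8854 + 0.0000 = 0.8854.

Power ≈ 0.885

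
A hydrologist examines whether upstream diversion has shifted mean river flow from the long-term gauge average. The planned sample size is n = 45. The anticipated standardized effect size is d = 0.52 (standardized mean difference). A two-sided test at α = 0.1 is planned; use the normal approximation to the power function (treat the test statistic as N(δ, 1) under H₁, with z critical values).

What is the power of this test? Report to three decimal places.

Noncentrality parameter: δ = d·√n = 0.52 × √45 = 3.4883
Two-sided α = 0.1 → critical value z_{0.05} = 1.645.
Power = Φ(δ − 1.645) + Φ(−δ − 1.645) = Φ(1.843) + Φ(-5.133) = 0.9674 + 0.0000 = 0.9674.

Power ≈ 0.967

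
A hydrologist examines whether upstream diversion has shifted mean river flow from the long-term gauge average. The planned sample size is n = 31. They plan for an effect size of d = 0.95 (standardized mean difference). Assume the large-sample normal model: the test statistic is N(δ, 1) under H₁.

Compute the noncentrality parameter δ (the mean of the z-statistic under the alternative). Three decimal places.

δ = d·√n = 0.95 × √31 = 5.2894

δ ≈ 5.289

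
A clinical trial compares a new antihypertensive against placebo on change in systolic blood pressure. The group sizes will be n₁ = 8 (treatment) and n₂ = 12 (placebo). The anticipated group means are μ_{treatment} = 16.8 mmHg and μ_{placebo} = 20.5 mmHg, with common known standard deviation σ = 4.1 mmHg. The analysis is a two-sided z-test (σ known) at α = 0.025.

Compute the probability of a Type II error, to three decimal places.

Standardized effect: d = |μ_{treatment} − μ_{placebo}| / σ = |16.8 − 20.5| / 4.1 = 0.9024
Noncentrality parameter: δ = d / √(1/n₁ + 1/n₂) = 0.9024 / √(1/8 + 1/12) = 1.9771
Critical value for a two-sided test at α = 0.025: z_{α/2} = 2.241.
Power = Φ(δ − 2.241) + Φ(−δ − 2.241) = Φ(-0.264) + Φ(-4.219) = 0.3958 + 0.0000 = 0.3958.
Type II error: β = 1 − power = 1 − 0.3958 = 0.6042.

β ≈ 0.604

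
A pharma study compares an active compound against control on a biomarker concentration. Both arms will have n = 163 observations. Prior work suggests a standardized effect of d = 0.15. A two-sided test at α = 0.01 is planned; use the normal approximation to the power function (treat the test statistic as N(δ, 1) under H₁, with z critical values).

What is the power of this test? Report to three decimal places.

Power ≈ 0.111

Noncentrality parameter: δ = d·√(n/2) = 0.15 × √(163/2) = 1.3542
Critical value for a two-sided test at α = 0.01: z_{α/2} = 2.576.
Power = Φ(δ − 2.576) + Φ(−δ − 2.576) = Φ(-1.222) + Φ(-3.930) = 0.1109 + 0.0000 = 0.1110.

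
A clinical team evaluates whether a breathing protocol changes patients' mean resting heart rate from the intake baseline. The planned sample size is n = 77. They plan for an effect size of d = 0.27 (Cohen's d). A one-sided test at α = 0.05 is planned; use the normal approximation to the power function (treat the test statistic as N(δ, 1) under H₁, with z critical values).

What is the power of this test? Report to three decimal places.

Power ≈ 0.766

Noncentrality parameter: δ = d·√n = 0.27 × √77 = 2.3692
Critical value for a one-sided test at α = 0.05: z_α = 1.645.
Power = P(Z > 1.645 − δ) = Φ(0.724) = 0.7656.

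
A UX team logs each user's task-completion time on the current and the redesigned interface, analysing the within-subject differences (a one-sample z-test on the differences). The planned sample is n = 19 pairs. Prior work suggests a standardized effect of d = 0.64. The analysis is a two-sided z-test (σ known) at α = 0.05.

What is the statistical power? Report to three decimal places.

Noncentrality parameter: λ = d·√n = 0.64 × √19 = 2.7897
Two-sided α = 0.05 → critical value z_{0.025} = 1.960.
Power = Φ(λ − 1.960) + Φ(−λ − 1.960) = Φ(0.830) + Φ(-4.750) = 0.7967 + 0.0000 = 0.7967.

Power ≈ 0.797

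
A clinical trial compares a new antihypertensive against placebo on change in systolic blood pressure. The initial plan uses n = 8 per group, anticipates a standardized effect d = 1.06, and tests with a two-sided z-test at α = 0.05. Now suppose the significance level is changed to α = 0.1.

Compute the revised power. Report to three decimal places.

δ = d·√(n/2) = 1.06 × √(8/2) = 2.1200 (unchanged). New critical value: z_{0.05} = 1.645.
Revised power = Φ(δ − 1.645) + Φ(−δ − 1.645) = Φ(0.475) + Φ(-3.765) = 0.6827 + 0.0001 = 0.6827.

Power ≈ 0.683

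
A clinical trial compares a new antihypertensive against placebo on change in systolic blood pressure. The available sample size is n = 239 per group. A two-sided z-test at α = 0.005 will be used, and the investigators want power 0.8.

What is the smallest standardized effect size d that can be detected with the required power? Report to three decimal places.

d ≈ 0.334

Required noncentrality: δ = z_{0.0025} + z_{0.20} = 2.807 + 0.842 = 3.649.
(The second rejection-region term Φ(−δ − z_{α/2}) is negligible and dropped.)
δ = d·√(n/2) ⇒ d = δ/√(n/2) = 3.649/√(239/2) = 0.3338.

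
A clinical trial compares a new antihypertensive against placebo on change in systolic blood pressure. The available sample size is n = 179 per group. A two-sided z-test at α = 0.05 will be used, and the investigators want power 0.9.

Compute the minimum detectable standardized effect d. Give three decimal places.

d ≈ 0.343

Need Φ(δ − 1.960) = 0.9, so δ = 1.960 + 1.282 = 3.242.
(The second rejection-region term Φ(−δ − z_{α/2}) is negligible and dropped.)
δ = d·√(n/2) ⇒ d = δ/√(n/2) = 3.242/√(179/2) = 0.3426.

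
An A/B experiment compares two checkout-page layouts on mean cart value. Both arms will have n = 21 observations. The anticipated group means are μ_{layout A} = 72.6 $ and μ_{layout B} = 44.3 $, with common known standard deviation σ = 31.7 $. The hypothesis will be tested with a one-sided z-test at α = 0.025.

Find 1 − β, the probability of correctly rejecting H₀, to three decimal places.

Power ≈ 0.825

Standardized effect: d = |μ_{layout A} − μ_{layout B}| / σ = |72.6 − 44.3| / 31.7 = 0.8927
Noncentrality parameter: δ = d·√(n/2) = 0.8927 × √(21/2) = 2.8928
One-sided α = 0.025 → critical value z_{0.025} = 1.960.
Power = P(Z > 1.960 − δ) = Φ(0.933) = 0.8246.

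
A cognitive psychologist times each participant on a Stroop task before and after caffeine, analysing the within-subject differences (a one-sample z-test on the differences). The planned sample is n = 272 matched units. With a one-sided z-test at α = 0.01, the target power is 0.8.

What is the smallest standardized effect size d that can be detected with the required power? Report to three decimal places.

Need Φ(δ − 2.326) = 0.8, so δ = 2.326 + 0.842 = 3.168.
δ = d·√n ⇒ d = δ/√n = 3.168/√272 = 0.1921.

d ≈ 0.192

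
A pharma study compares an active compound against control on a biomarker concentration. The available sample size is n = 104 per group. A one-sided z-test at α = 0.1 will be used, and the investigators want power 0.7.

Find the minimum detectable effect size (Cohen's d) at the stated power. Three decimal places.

d ≈ 0.250

Need Φ(δ − 1.282) = 0.7, so δ = 1.282 + 0.524 = 1.806.
δ = d·√(n/2) ⇒ d = δ/√(n/2) = 1.806/√(104/2) = 0.2504.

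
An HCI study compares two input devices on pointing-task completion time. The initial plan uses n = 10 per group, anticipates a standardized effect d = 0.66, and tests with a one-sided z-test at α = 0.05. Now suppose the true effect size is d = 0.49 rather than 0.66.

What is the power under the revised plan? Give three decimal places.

Power ≈ 0.291

With d = 0.49: δ = d·√(n/2) = 0.49 × √(10/2) = 1.0957. Critical value z_{0.05} = 1.645.
Revised power = P(Z > 1.645 − δ) = Φ(-0.549) = 0.2914.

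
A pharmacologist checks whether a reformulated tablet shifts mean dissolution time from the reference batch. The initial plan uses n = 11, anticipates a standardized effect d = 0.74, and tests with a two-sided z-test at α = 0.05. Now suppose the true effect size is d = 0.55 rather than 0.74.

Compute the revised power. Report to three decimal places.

Power ≈ 0.446

With d = 0.55: δ = d·√n = 0.55 × √11 = 1.8241. Critical value z_{0.025} = 1.960.
Revised power = Φ(δ − 1.960) + Φ(−δ − 1.960) = Φ(-0.136) + Φ(-3.784) = 0.4460 + 0.0001 = 0.4461.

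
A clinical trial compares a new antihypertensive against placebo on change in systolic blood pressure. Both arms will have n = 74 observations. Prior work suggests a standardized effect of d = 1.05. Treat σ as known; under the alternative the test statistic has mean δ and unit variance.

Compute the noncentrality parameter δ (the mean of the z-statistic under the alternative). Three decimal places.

δ ≈ 6.387

The noncentrality parameter scales effect size by the design's sample-size factor: δ = d·√(n/2) = 1.05 × √(74/2) = 6.3869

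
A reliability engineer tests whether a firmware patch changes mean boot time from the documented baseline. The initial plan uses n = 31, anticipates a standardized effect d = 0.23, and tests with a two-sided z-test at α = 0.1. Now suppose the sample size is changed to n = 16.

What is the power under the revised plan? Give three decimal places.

Power ≈ 0.239

With n = 16: δ = d·√n = 0.23 × √16 = 0.9200. Critical value z_{0.05} = 1.645.
Revised power = Φ(δ − 1.645) + Φ(−δ − 1.645) = Φ(-0.725) + Φ(-2.565) = 0.2343 + 0.0052 = 0.2394.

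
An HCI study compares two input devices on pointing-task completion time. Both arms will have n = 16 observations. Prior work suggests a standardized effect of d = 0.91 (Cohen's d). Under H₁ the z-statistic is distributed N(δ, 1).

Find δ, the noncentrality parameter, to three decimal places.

δ = d·√(n/2) = 0.91 × √(16/2) = 2.5739

δ ≈ 2.574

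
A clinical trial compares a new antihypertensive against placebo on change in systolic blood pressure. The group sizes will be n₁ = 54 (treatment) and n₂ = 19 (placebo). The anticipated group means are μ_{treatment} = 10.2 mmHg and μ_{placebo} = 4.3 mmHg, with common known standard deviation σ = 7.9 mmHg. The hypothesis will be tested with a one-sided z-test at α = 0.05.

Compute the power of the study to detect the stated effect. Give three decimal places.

Standardized effect: d = |μ_{treatment} − μ_{placebo}| / σ = |10.2 − 4.3| / 7.9 = 0.7468
Noncentrality parameter: δ = d / √(1/n₁ + 1/n₂) = 0.7468 / √(1/54 + 1/19) = 2.7999
One-sided α = 0.05 → critical value z_{0.05} = 1.645.
Power = Φ(δ − 1.645) = Φ(1.155) = 0.8760.

Power ≈ 0.876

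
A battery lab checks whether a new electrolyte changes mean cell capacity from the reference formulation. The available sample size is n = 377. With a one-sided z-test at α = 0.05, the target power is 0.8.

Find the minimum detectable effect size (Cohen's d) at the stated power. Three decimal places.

d ≈ 0.128

Required noncentrality: δ = z_{0.05} + z_{0.20} = 1.645 + 0.842 = 2.486.
δ = d·√n ⇒ d = δ/√n = 2.486/√377 = 0.1281.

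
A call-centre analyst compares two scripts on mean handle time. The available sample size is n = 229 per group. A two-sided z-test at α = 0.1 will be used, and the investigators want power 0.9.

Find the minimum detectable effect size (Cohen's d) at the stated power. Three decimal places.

Need Φ(δ − 1.645) = 0.9, so δ = 1.645 + 1.282 = 2.926.
(Lower-tail contribution to power is negligible for δ > 0.)
δ = d·√(n/2) ⇒ d = δ/√(n/2) = 2.926/√(229/2) = 0.2735.

d ≈ 0.273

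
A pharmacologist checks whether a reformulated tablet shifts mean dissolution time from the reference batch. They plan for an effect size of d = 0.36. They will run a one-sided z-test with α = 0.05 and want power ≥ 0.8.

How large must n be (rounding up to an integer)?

For power 0.8 need Φ(δ − z_{0.05}) = 0.8, so δ = z_{0.05} + z_{0.20} = 1.645 + 0.842 = 2.486.
δ = d·√n ⇒ n = (δ/d)² = (2.486 / 0.36)² = 47.70.
Round up to the next whole unit.

n = 48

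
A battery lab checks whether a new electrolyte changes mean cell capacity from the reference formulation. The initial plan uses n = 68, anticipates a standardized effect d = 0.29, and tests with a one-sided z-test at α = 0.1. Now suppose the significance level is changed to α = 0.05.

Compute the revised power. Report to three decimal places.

δ = d·√n = 0.29 × √68 = 2.3914 (unchanged). New critical value: z_{0.05} = 1.645.
Revised power = Φ(δ − 1.645) = Φ(0.747) = 0.7723.

Power ≈ 0.772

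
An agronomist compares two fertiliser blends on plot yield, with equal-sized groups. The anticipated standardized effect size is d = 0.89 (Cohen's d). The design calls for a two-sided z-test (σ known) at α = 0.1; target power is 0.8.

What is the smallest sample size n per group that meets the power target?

n = 16 per group

Set Φ(δ − 1.645) = 0.8; then δ − 1.645 = Φ⁻¹(0.8) = 0.842, giving δ = 2.486.
(Ignoring the negligible lower-tail rejection probability gives the usual closed-form inversion.)
δ = d·√(n/2) ⇒ n = 2(δ/d)² = 2 × (2.486 / 0.89)² = 15.61.
Round up to the next whole unit.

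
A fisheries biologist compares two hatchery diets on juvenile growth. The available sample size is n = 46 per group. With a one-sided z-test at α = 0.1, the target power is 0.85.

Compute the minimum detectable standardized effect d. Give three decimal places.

d ≈ 0.483

Required noncentrality: δ = z_{0.1} + z_{0.15} = 1.282 + 1.036 = 2.318.
δ = d·√(n/2) ⇒ d = δ/√(n/2) = 2.318/√(46/2) = 0.4833.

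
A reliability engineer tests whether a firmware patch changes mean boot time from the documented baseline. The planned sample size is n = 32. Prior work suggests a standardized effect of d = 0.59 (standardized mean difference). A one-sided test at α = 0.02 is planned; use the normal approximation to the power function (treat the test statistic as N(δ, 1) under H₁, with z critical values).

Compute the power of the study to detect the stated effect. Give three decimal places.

Noncentrality parameter: δ = d·√n = 0.59 × √32 = 3.3375
One-sided α = 0.02 → critical value z_{0.02} = 2.054.
Power = P(Z > 2.054 − δ) = Φ(1.284) = 0.9004.

Power ≈ 0.900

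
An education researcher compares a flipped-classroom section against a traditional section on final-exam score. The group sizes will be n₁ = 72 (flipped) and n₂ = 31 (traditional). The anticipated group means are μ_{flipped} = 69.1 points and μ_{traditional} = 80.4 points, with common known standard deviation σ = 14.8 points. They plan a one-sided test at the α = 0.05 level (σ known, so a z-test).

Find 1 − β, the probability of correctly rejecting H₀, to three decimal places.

Standardized effect: d = |μ_{flipped} − μ_{traditional}| / σ = |69.1 − 80.4| / 14.8 = 0.7635
Noncentrality parameter: δ = d / √(1/n₁ + 1/n₂) = 0.7635 / √(1/72 + 1/31) = 3.5542
Critical value for a one-sided test at α = 0.05: z_α = 1.645.
Power = Φ(δ − 1.645) = Φ(1.909) = 0.9719.

Power ≈ 0.972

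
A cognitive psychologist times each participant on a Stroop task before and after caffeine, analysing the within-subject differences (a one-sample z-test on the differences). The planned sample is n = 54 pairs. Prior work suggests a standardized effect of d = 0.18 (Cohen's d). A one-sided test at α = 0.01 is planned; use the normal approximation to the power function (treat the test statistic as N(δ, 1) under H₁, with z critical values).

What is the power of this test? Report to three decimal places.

Power ≈ 0.158

Noncentrality parameter: λ = d·√n = 0.18 × √54 = 1.3227
One-sided α = 0.01 → critical value z_{0.01} = 2.326.
Power = Φ(λ − 2.326) = Φ(-1.004) = 0.1578.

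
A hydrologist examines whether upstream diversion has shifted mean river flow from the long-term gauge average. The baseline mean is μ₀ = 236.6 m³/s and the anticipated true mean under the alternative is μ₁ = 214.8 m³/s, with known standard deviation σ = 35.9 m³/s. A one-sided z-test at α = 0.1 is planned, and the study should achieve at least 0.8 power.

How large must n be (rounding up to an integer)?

Standardized effect: d = |μ₁ − μ₀| / σ = |214.8 − 236.6| / 35.9 = 0.6072
Set Φ(δ − 1.282) = 0.8; then δ − 1.282 = Φ⁻¹(0.8) = 0.842, giving δ = 2.123.
δ = d·√n ⇒ n = (δ/d)² = (2.123 / 0.6072)² = 12.22.
Round up to the next whole unit.

n = 13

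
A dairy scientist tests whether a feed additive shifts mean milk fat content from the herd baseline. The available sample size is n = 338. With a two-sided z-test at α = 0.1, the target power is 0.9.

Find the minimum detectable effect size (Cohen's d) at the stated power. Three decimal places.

Need Φ(δ − 1.645) = 0.9, so δ = 1.645 + 1.282 = 2.926.
(Lower-tail contribution to power is negligible for δ > 0.)
δ = d·√n ⇒ d = δ/√n = 2.926/√338 = 0.1592.

d ≈ 0.159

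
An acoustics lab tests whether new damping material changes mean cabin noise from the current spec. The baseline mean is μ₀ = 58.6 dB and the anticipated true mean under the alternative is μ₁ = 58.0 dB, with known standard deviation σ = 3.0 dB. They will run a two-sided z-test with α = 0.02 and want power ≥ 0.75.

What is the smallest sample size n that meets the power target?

n = 226

Standardized effect: d = |μ₁ − μ₀| / σ = |58.0 − 58.6| / 3.0 = 0.2000
Set Φ(δ − 2.326) = 0.75; then δ − 2.326 = Φ⁻¹(0.75) = 0.674, giving δ = 3.001.
(Ignoring the negligible lower-tail rejection probability gives the usual closed-form inversion.)
δ = d·√n ⇒ n = (δ/d)² = (3.001 / 0.2000)² = 225.13.
Rounding up, n = 226.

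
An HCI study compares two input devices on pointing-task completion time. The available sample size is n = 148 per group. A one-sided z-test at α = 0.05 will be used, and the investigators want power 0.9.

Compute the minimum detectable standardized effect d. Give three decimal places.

Need Φ(δ − 1.645) = 0.9, so δ = 1.645 + 1.282 = 2.926.
δ = d·√(n/2) ⇒ d = δ/√(n/2) = 2.926/√(148/2) = 0.3402.

d ≈ 0.340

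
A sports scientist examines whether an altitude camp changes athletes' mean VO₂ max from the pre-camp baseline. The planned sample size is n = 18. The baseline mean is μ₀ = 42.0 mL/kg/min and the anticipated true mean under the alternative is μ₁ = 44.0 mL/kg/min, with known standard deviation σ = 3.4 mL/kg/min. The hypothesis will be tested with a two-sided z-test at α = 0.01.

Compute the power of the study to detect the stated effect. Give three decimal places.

Standardized effect: d = |μ₁ − μ₀| / σ = |44.0 − 42.0| / 3.4 = 0.5882
Noncentrality parameter: δ = d·√n = 0.5882 × √18 = 2.4957
Critical value for a two-sided test at α = 0.01: z_{α/2} = 2.576.
Power = Φ(δ − 2.576) + Φ(−δ − 2.576) = Φ(-0.080) + Φ(-5.072) = 0.4681 + 0.0000 = 0.4681.

Power ≈ 0.468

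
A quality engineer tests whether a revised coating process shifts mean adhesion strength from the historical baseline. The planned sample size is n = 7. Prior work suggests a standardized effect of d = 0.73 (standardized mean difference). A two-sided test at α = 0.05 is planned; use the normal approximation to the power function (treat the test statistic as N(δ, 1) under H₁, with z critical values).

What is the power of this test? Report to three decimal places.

Power ≈ 0.489

Noncentrality parameter: λ = d·√n = 0.73 × √7 = 1.9314
Two-sided α = 0.05 → critical value z_{0.025} = 1.960.
Power = Φ(λ − 1.960) + Φ(−λ − 1.960) = Φ(-0.029) + Φ(-3.891) = 0.4886 + 0.0000 = 0.4887.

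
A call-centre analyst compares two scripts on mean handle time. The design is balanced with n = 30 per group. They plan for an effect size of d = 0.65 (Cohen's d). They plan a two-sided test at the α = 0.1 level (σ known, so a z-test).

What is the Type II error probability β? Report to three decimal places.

Noncentrality parameter: δ = d·√(n/2) = 0.65 × √(30/2) = 2.5174
Two-sided α = 0.1 → critical value z_{0.05} = 1.645.
Power = Φ(δ − 1.645) + Φ(−δ − 1.645) = Φ(0.873) + Φ(-4.162) = 0.8086 + 0.0000 = 0.8086.
Type II error: β = 1 − power = 1 − 0.8086 = 0.1914.

β ≈ 0.191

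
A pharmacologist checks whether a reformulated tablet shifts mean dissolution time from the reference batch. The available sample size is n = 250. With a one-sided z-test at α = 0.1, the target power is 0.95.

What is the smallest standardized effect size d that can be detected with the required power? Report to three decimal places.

d ≈ 0.185

Need Φ(δ − 1.282) = 0.95, so δ = 1.282 + 1.645 = 2.926.
δ = d·√n ⇒ d = δ/√n = 2.926/√250 = 0.1851.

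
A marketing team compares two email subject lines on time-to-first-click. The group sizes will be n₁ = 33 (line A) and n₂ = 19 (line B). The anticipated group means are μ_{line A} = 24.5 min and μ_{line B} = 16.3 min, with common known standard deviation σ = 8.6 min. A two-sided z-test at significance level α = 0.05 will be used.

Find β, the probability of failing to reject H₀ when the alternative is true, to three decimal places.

β ≈ 0.088

Standardized effect: d = |μ_{line A} − μ_{line B}| / σ = |24.5 − 16.3| / 8.6 = 0.9535
Noncentrality parameter: δ = d / √(1/n₁ + 1/n₂) = 0.9535 / √(1/33 + 1/19) = 3.3109
Two-sided α = 0.05 → critical value z_{0.025} = 1.960.
Power = Φ(δ − 1.960) + Φ(−δ − 1.960) = Φ(1.351) + Φ(-5.271) = 0.9116 + 0.0000 = 0.9116.
Type II error: β = 1 − power = 1 − 0.9116 = 0.0884.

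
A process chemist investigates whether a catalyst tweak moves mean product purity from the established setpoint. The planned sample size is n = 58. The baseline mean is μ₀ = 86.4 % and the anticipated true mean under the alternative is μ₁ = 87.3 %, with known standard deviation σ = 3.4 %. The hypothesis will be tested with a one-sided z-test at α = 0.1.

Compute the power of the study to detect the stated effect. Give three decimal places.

Power ≈ 0.769

Standardized effect: d = |μ₁ − μ₀| / σ = |87.3 − 86.4| / 3.4 = 0.2647
Noncentrality parameter: δ = d·√n = 0.2647 × √58 = 2.0159
One-sided α = 0.1 → critical value z_{0.1} = 1.282.
Power = P(Z > 1.282 − δ) = Φ(0.734) = 0.7686.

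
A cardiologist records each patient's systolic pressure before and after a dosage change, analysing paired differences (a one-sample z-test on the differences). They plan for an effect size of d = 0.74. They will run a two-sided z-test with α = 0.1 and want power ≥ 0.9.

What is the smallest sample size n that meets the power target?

n = 16

For power 0.9 need Φ(δ − z_{0.05}) = 0.9, so δ = z_{0.05} + z_{0.10} = 1.645 + 1.282 = 2.926.
(Ignoring the negligible lower-tail rejection probability gives the usual closed-form inversion.)
δ = d·√n ⇒ n = (δ/d)² = (2.926 / 0.74)² = 15.64.
Round up to the next whole unit.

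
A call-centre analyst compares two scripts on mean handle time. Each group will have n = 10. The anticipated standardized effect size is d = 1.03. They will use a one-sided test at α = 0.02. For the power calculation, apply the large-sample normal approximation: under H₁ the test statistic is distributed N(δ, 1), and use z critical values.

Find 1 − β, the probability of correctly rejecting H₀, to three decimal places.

Power ≈ 0.598

Noncentrality parameter: λ = d·√(n/2) = 1.03 × √(10/2) = 2.3032
Critical value for a one-sided test at α = 0.02: z_α = 2.054.
Power = Φ(λ − 2.054) = Φ(0.249) = 0.5985.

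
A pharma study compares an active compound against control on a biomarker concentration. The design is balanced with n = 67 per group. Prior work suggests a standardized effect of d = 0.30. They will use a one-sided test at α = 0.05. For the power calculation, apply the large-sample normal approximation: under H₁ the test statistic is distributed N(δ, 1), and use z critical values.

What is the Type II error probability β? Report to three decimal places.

Noncentrality parameter: δ = d·√(n/2) = 0.30 × √(67/2) = 1.7364
One-sided α = 0.05 → critical value z_{0.05} = 1.645.
Power = P(Z > 1.645 − δ) = Φ(0.092) = 0.5365.
Type II error: β = 1 − power = 1 − 0.5365 = 0.4635.

β ≈ 0.464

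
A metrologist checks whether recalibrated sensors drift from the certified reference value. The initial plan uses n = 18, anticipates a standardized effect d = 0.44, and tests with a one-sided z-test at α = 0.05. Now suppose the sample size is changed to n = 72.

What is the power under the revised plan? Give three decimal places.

Power ≈ 0.982

With n = 72: δ = d·√n = 0.44 × √72 = 3.7335. Critical value z_{0.05} = 1.645.
Revised power = Φ(δ − 1.645) = Φ(2.089) = 0.9816.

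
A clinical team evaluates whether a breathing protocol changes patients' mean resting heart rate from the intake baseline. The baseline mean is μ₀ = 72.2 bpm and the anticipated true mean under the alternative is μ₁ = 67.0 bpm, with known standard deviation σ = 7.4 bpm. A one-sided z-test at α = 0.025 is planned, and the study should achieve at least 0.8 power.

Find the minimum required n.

Standardized effect: d = |μ₁ − μ₀| / σ = |67.0 − 72.2| / 7.4 = 0.7027
Set Φ(δ − 1.960) = 0.8; then δ − 1.960 = Φ⁻¹(0.8) = 0.842, giving δ = 2.802.
δ = d·√n ⇒ n = (δ/d)² = (2.802 / 0.7027)² = 15.90.
Rounding up, n = 16.

n = 16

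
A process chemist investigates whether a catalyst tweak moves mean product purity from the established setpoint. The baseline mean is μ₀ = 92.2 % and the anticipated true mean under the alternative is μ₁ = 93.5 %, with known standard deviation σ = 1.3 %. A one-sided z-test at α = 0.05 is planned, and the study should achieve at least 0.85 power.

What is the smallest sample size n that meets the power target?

n = 8

Standardized effect: d = |μ₁ − μ₀| / σ = |93.5 − 92.2| / 1.3 = 1.0000
For power 0.85 need Φ(δ − z_{0.05}) = 0.85, so δ = z_{0.05} + z_{0.15} = 1.645 + 1.036 = 2.681.
δ = d·√n ⇒ n = (δ/d)² = (2.681 / 1.0000)² = 7.19.
Round up to the next whole unit.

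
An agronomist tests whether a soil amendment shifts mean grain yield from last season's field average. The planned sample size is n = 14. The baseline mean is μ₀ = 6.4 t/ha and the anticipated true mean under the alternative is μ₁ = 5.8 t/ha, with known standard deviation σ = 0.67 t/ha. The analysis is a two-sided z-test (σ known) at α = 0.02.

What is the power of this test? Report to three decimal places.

Standardized effect: d = |μ₁ − μ₀| / σ = |5.8 − 6.4| / 0.67 = 0.8955
Noncentrality parameter: δ = d·√n = 0.8955 × √14 = 3.3507
Two-sided α = 0.02 → critical value z_{0.01} = 2.326.
Power = Φ(δ − 2.326) + Φ(−δ − 2.326) = Φ(1.024) + Φ(-5.677) = 0.8472 + 0.0000 = 0.8472.

Power ≈ 0.847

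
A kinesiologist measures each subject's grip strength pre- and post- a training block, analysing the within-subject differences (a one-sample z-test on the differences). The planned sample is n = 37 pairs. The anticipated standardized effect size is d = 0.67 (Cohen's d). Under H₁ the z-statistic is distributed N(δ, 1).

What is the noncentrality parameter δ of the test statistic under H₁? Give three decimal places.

δ = d·√n = 0.67 × √37 = 4.0755

δ ≈ 4.075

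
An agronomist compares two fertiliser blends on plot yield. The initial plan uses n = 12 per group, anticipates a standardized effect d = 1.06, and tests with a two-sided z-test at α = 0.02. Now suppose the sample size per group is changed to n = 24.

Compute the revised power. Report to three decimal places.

Power ≈ 0.911

With n = 24 per group: δ = d·√(n/2) = 1.06 × √(24/2) = 3.6719. Critical value z_{0.01} = 2.326.
Revised power = Φ(δ − 2.326) + Φ(−δ − 2.326) = Φ(1.346) + Φ(-5.998) = 0.9108 + 0.0000 = 0.9108.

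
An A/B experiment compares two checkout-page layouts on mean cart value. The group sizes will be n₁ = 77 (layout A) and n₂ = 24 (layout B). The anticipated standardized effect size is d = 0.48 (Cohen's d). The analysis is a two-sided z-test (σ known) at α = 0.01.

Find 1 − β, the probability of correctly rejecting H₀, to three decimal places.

Power ≈ 0.301

Noncentrality parameter: δ = d / √(1/n₁ + 1/n₂) = 0.48 / √(1/77 + 1/24) = 2.0532
Critical value for a two-sided test at α = 0.01: z_{α/2} = 2.576.
Power = Φ(δ − 2.576) + Φ(−δ − 2.576) = Φ(-0.523) + Φ(-4.629) = 0.3006 + 0.0000 = 0.3006.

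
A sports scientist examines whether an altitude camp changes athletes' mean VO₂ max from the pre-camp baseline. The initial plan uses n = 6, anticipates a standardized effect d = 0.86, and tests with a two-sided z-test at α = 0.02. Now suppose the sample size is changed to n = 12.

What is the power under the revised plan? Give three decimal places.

With n = 12: δ = d·√n = 0.86 × √12 = 2.9791. Critical value z_{0.01} = 2.326.
Revised power = Φ(δ − 2.326) + Φ(−δ − 2.326) = Φ(0.653) + Φ(-5.305) = 0.7431 + 0.0000 = 0.7431.

Power ≈ 0.743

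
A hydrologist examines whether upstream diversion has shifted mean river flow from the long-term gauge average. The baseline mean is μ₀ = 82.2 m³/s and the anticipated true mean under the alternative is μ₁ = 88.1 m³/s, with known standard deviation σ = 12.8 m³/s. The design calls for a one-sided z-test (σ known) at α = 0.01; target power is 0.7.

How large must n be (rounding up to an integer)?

n = 39

Standardized effect: d = |μ₁ − μ₀| / σ = |88.1 − 82.2| / 12.8 = 0.4609
Set Φ(δ − 2.326) = 0.7; then δ − 2.326 = Φ⁻¹(0.7) = 0.524, giving δ = 2.851.
δ = d·√n ⇒ n = (δ/d)² = (2.851 / 0.4609)² = 38.25.
Round up to the next whole unit.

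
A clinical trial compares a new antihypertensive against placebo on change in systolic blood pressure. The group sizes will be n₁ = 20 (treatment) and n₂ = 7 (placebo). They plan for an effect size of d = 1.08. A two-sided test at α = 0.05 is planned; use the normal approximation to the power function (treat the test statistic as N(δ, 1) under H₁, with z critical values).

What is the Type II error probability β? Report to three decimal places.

β ≈ 0.309

Noncentrality parameter: δ = d / √(1/n₁ + 1/n₂) = 1.08 / √(1/20 + 1/7) = 2.4593
Critical value for a two-sided test at α = 0.05: z_{α/2} = 1.960.
Power = Φ(δ − 1.960) + Φ(−δ − 1.960) = Φ(0.499) + Φ(-4.419) = 0.6912 + 0.0000 = 0.6912.
Type II error: β = 1 − power = 1 − 0.6912 = 0.3088.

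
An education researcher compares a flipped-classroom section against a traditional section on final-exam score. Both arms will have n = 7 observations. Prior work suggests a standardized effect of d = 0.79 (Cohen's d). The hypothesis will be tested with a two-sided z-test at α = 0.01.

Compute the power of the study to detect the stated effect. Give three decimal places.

Power ≈ 0.136

Noncentrality parameter: δ = d·√(n/2) = 0.79 × √(7/2) = 1.4780
Critical value for a two-sided test at α = 0.01: z_{α/2} = 2.576.
Power = Φ(δ − 2.576) + Φ(−δ − 2.576) = Φ(-1.098) + Φ(-4.054) = 0.1361 + 0.0000 = 0.1362.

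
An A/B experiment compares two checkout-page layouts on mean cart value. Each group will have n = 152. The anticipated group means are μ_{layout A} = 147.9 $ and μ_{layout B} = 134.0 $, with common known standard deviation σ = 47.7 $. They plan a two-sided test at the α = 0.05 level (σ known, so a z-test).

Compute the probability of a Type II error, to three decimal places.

Standardized effect: d = |μ_{layout A} − μ_{layout B}| / σ = |147.9 − 134.0| / 47.7 = 0.2914
Noncentrality parameter: δ = d·√(n/2) = 0.2914 × √(152/2) = 2.5404
Critical value for a two-sided test at α = 0.05: z_{α/2} = 1.960.
Power = Φ(δ − 1.960) + Φ(−δ − 1.960) = Φ(0.580) + Φ(-4.500) = 0.7192 + 0.0000 = 0.7192.
Type II error: β = 1 − power = 1 − 0.7192 = 0.2808.

β ≈ 0.281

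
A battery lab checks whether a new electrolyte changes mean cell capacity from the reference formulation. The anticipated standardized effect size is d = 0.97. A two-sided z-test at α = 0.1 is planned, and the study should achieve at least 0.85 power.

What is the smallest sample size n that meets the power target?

n = 8

For power 0.85 need Φ(δ − z_{0.05}) = 0.85, so δ = z_{0.05} + z_{0.15} = 1.645 + 1.036 = 2.681.
(For δ > 0 the lower-tail rejection region contributes negligibly to power, so the one-term inversion is standard.)
δ = d·√n ⇒ n = (δ/d)² = (2.681 / 0.97)² = 7.64.
Rounding up, n = 8.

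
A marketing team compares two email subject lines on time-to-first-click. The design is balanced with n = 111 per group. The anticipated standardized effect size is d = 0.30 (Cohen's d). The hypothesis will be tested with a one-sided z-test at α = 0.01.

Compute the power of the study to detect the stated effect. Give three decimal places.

Noncentrality parameter: δ = d·√(n/2) = 0.30 × √(111/2) = 2.2349
One-sided α = 0.01 → critical value z_{0.01} = 2.326.
Power = P(Z > 2.326 − δ) = Φ(-0.091) = 0.4636.

Power ≈ 0.464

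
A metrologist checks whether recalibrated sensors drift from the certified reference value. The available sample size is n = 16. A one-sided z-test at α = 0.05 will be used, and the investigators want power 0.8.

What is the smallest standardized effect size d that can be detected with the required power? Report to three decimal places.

d ≈ 0.622

Need Φ(δ − 1.645) = 0.8, so δ = 1.645 + 0.842 = 2.486.
δ = d·√n ⇒ d = δ/√n = 2.486/√16 = 0.6216.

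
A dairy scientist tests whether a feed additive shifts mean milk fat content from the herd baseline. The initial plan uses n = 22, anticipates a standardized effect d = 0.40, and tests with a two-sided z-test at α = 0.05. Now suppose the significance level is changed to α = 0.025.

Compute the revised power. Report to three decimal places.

δ = d·√n = 0.40 × √22 = 1.8762 (unchanged). New critical value: z_{0.0125} = 2.241.
Revised power = Φ(δ − 2.241) + Φ(−δ − 2.241) = Φ(-0.365) + Φ(-4.118) = 0.3575 + 0.0000 = 0.3575.

Power ≈ 0.357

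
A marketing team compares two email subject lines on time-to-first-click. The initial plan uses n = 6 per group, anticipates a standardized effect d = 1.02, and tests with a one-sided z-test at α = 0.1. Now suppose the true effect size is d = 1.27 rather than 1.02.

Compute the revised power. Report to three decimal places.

Power ≈ 0.821

With d = 1.27: δ = d·√(n/2) = 1.27 × √(6/2) = 2.1997. Critical value z_{0.1} = 1.282.
Revised power = Φ(δ − 1.282) = Φ(0.918) = 0.8207.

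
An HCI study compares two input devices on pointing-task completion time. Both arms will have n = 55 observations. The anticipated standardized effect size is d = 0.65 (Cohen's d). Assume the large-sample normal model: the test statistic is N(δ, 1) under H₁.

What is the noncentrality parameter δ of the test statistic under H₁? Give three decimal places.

δ ≈ 3.409

The noncentrality parameter scales effect size by the design's sample-size factor: δ = d·√(n/2) = 0.65 × √(55/2) = 3.4086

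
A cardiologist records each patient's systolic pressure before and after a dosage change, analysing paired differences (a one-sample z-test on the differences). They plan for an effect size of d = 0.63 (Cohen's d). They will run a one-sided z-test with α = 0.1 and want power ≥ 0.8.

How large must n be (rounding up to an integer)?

Set Φ(δ − 1.282) = 0.8; then δ − 1.282 = Φ⁻¹(0.8) = 0.842, giving δ = 2.123.
δ = d·√n ⇒ n = (δ/d)² = (2.123 / 0.63)² = 11.36.
Rounding up, n = 12.

n = 12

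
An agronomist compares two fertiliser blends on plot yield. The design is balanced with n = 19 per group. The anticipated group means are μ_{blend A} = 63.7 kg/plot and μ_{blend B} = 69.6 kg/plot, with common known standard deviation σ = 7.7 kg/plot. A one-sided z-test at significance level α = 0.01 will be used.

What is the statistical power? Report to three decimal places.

Power ≈ 0.514

Standardized effect: d = |μ_{blend A} − μ_{blend B}| / σ = |63.7 − 69.6| / 7.7 = 0.7662
Noncentrality parameter: δ = d·√(n/2) = 0.7662 × √(19/2) = 2.3617
Critical value for a one-sided test at α = 0.01: z_α = 2.326.
Power = Φ(δ − 2.326) = Φ(0.035) = 0.5141.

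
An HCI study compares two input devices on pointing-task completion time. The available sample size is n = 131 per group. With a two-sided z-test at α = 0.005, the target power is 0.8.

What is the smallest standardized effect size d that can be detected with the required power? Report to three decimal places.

d ≈ 0.451

Need Φ(δ − 2.807) = 0.8, so δ = 2.807 + 0.842 = 3.649.
(Lower-tail contribution to power is negligible for δ > 0.)
δ = d·√(n/2) ⇒ d = δ/√(n/2) = 3.649/√(131/2) = 0.4508.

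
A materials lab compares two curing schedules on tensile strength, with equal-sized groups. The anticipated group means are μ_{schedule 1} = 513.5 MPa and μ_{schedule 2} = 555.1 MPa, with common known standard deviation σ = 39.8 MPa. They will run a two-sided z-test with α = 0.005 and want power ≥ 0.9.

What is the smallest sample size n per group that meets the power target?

Standardized effect: d = |μ_{schedule 1} − μ_{schedule 2}| / σ = |513.5 − 555.1| / 39.8 = 1.0452
Set Φ(δ − 2.807) = 0.9; then δ − 2.807 = Φ⁻¹(0.9) = 1.282, giving δ = 4.089.
(Ignoring the negligible lower-tail rejection probability gives the usual closed-form inversion.)
δ = d·√(n/2) ⇒ n = 2(δ/d)² = 2 × (4.089 / 1.0452)² = 30.60.
Rounding up, n = 31 per group.

n = 31 per group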